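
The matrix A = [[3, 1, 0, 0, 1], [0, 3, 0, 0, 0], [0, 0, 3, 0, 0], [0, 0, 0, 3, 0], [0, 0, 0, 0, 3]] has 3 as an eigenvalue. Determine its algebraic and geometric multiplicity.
The characteristic polynomial is (x - 3)^5, so the factor x - 3 appears with exponent 5: the algebraic multiplicity is 5.

rank(A - 3I) = 1, so the eigenspace has dimension 5 - 1 = 4: the geometric multiplicity is 4.

Since 4 < 5, A is not diagonalizable.

algebraic multiplicity 5, geometric multiplicity 4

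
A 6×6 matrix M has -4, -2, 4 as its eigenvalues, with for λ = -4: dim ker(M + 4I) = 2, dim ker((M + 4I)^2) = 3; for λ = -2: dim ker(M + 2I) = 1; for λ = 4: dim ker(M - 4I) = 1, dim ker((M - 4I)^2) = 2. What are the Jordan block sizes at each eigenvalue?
λ = -4: successive nullity increments [2, 1] count blocks of size ≥ k; block sizes are [2, 1].
λ = -2: successive nullity increments [1] count blocks of size ≥ k; block sizes are [1].
λ = 4: successive nullity increments [1, 1] count blocks of size ≥ k; block sizes are [2].

Jordan blocks: (-4, 2), (-4, 1), (-2, 1), (4, 2)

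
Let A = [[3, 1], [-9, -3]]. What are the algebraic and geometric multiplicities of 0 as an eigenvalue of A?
algebraic multiplicity 2, geometric multiplicity 1

The characteristic polynomial is x^2, so the factor x appears with exponent 2: the algebraic multiplicity is 2.

rank(A) = 1, so the eigenspace has dimension 2 - 1 = 1: the geometric multiplicity is 1.

Since 1 < 2, A is not diagonalizable.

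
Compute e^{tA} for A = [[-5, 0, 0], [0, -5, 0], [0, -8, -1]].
A has Jordan form J = [[-5, 0, 0], [0, -5, 0], [0, 0, -1]] with A = PJP^{-1}, so e^{tA} = P e^{tJ} P^{-1}.

For a Jordan block J_k(λ), e^{tJ_k(λ)} = e^{λt} · (I + tN + t^2 N^2/2! + ... + t^{k-1} N^{k-1}/(k-1)!) where N is the nilpotent superdiagonal part.

Assembling the blocks and conjugating back gives the entries of e^{tA} as shown above.

e^{tA} = [[e^{-5*t}, 0, 0], [0, e^{-5*t}, 0], [0, -2*e^{-t} + 2*e^{-5*t}, e^{-t}]]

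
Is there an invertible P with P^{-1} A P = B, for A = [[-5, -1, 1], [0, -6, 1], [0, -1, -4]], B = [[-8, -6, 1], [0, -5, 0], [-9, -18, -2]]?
Two matrices over a field are similar if and only if they have the same invariant factors.

Both A and B have characteristic polynomial (x + 5)^3 and minimal polynomial (x + 5)^2. Computing further, both have invariant factors x + 5, (x + 5)^2. Hence A and B are similar.

Yes.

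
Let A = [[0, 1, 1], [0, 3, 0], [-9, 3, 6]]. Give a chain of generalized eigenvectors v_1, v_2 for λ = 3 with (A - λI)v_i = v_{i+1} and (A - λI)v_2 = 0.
v_1 = [[0, 1, 0]]^T, v_2 = [[1, 0, 3]]^T

We seek v_1 ∈ ker((A - 3I)^2) \ ker(A - 3I), then set v_{i+1} = (A - 3I) v_i.

One such chain is v_1 = [[0, 1, 0]]^T, v_2 = [[1, 0, 3]]^T. Check: (A - 3I) v_2 = [[0, 0, 0]]^T = 0.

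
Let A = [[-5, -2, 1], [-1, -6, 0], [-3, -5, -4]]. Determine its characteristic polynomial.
χ_A(x) = (x + 5)^3

xI - A = [[x + 5, 2, -1], [1, x + 6, 0], [3, 5, x + 4]].

Expanding det(xI - A) along the first row:
det(xI - A) = + (x + 5)·det([[x + 6, 0], [5, x + 4]]) - (2)·det([[1, 0], [3, x + 4]]) + (-1)·det([[1, x + 6], [3, 5]]).

Evaluating gives χ_A(x) = x^3 + 15x^2 + 75x + 125 = (x + 5)^3.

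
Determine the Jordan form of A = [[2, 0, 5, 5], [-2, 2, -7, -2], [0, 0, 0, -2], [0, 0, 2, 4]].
J = [[2, 1, 0, 0], [0, 2, 0, 0], [0, 0, 2, 1], [0, 0, 0, 2]]

The characteristic polynomial is det(xI - A) = (x - 2)^4, so the eigenvalues are 2 (algebraic multiplicity 4).

For λ = 2: rank(A - 2I) = 2, rank((A - 2I)^2) = 0. The eigenspace has dimension 4 - 2 = 2, so there are 2 Jordan blocks; the rank sequence gives block sizes [2, 2].

Assembling the blocks gives the Jordan form J above.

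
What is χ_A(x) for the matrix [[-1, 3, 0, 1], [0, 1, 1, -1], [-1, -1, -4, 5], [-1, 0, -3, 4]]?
xI - A = [[x + 1, -3, 0, -1], [0, x - 1, -1, 1], [1, 1, x + 4, -5], [1, 0, 3, x - 4]].

Expanding det(xI - A) along the first row:
det(xI - A) = + (x + 1)·det([[x - 1, -1, 1], [1, x + 4, -5], [0, 3, x - 4]]) - (-3)·det([[0, -1, 1], [1, x + 4, -5], [1, 3, x - 4]]) + (0)·det([[0, x - 1, 1], [1, 1, -5], [1, 0, x - 4]]) - (-1)·det([[0, x - 1, -1], [1, 1, x + 4], [1, 0, 3]]).

Evaluating gives χ_A(x) = x^4.

χ_A(x) = x^4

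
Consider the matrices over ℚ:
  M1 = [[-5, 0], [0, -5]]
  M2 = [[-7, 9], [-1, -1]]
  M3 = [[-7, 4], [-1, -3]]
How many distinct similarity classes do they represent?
Characteristic polynomials: χ_{M1} = (x + 5)^2, χ_{M2} = (x + 4)^2, χ_{M3} = (x + 5)^2.

{M1}: invariant factors x + 5, x + 5.

{M2}: invariant factors (x + 4)^2.

{M3}: invariant factors (x + 5)^2.

Matrices are similar if and only if their invariant-factor lists agree; the partition into similarity classes is {M1}, {M2}, {M3}.

3 classes: {M1}, {M2}, {M3}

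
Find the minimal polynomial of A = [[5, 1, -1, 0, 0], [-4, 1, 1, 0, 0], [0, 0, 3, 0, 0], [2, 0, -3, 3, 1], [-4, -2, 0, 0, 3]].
m_A(x) = (x - 3)^3

The characteristic polynomial factors as (x - 3)^5. The minimal polynomial is ∏(x - λ)^{k_λ} where k_λ is the size of the largest Jordan block at λ.

For λ = 3: rank(A - 3I) = 3, and the largest Jordan block has size 3 (the smallest k with rank((A - 3I)^k) = rank((A - 3I)^(k+1))).

So m_A(x) = (x - 3)^3.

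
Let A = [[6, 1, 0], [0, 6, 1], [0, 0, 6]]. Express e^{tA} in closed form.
A has Jordan form J = [[6, 1, 0], [0, 6, 1], [0, 0, 6]] with A = PJP^{-1}, so e^{tA} = P e^{tJ} P^{-1}.

For a Jordan block J_k(λ), e^{tJ_k(λ)} = e^{λt} · (I + tN + t^2 N^2/2! + ... + t^{k-1} N^{k-1}/(k-1)!) where N is the nilpotent superdiagonal part.

Assembling the blocks and conjugating back gives the entries of e^{tA} as shown above.

e^{tA} = [[e^{6*t}, t*e^{6*t}, t^2*e^{6*t}/2], [0, e^{6*t}, t*e^{6*t}], [0, 0, e^{6*t}]]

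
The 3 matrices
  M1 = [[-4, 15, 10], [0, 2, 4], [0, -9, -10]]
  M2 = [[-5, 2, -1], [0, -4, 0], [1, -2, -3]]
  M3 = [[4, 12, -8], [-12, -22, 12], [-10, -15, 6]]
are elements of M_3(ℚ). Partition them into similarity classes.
Characteristic polynomials: χ_{M1} = (x + 4)^3, χ_{M2} = (x + 4)^3, χ_{M3} = (x + 4)^3.

{M1, M2, M3}: invariant factors x + 4, (x + 4)^2.

Matrices are similar if and only if their invariant-factor lists agree; the partition into similarity classes is {M1, M2, M3}.

1 class: {M1, M2, M3}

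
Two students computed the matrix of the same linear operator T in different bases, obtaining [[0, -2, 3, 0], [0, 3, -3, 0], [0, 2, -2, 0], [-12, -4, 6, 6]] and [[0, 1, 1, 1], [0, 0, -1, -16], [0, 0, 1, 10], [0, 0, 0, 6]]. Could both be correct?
Yes.

Two matrices over a field are similar if and only if they have the same invariant factors.

Both A and B have characteristic polynomial x^2(x - 6)(x - 1) and minimal polynomial x^2(x - 6)(x - 1). Computing further, both have invariant factors x^2(x - 6)(x - 1). Hence A and B are similar.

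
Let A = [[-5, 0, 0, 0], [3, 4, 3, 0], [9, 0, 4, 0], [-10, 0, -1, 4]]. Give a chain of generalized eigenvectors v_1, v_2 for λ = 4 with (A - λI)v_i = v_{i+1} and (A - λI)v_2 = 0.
We seek v_1 ∈ ker((A - 4I)^2) \ ker(A - 4I), then set v_{i+1} = (A - 4I) v_i.

One such chain is v_1 = [[0, -2, 1, 0]]^T, v_2 = [[0, 3, 0, -1]]^T. Check: (A - 4I) v_2 = [[0, 0, 0, 0]]^T = 0.

v_1 = [[0, -2, 1, 0]]^T, v_2 = [[0, 3, 0, -1]]^T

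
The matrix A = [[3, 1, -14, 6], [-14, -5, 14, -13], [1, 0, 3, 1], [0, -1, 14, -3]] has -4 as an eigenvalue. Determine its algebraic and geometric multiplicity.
algebraic multiplicity 2, geometric multiplicity 1

The characteristic polynomial is (x - 3)^2(x + 4)^2, so the factor x + 4 appears with exponent 2: the algebraic multiplicity is 2.

rank(A + 4I) = 3, so the eigenspace has dimension 4 - 3 = 1: the geometric multiplicity is 1.

Since 1 < 2, A is not diagonalizable.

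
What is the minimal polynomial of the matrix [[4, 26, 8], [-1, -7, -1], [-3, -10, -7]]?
The characteristic polynomial factors as (x + 3)^2(x + 4). The minimal polynomial is ∏(x - λ)^{k_λ} where k_λ is the size of the largest Jordan block at λ.

For λ = -4: rank(A + 4I) = 2, and the largest Jordan block has size 1 (the smallest k with rank((A + 4I)^k) = rank((A + 4I)^(k+1))).
For λ = -3: rank(A + 3I) = 2, and the largest Jordan block has size 2 (the smallest k with rank((A + 3I)^k) = rank((A + 3I)^(k+1))).

So m_A(x) = (x + 3)^2(x + 4).

m_A(x) = (x + 3)^2(x + 4)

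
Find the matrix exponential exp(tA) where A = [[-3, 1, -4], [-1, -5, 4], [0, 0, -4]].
e^{tA} = [[(t + 1)*e^{-4*t}, t*e^{-4*t}, -4*t*e^{-4*t}], [-t*e^{-4*t}, (1 - t)*e^{-4*t}, 4*t*e^{-4*t}], [0, 0, e^{-4*t}]]

A has Jordan form J = [[-4, 1, 0], [0, -4, 0], [0, 0, -4]] with A = PJP^{-1}, so e^{tA} = P e^{tJ} P^{-1}.

For a Jordan block J_k(λ), e^{tJ_k(λ)} = e^{λt} · (I + tN + t^2 N^2/2! + ... + t^{k-1} N^{k-1}/(k-1)!) where N is the nilpotent superdiagonal part.

Assembling the blocks and conjugating back gives the entries of e^{tA} as shown above.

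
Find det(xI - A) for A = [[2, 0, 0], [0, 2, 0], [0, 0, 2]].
χ_A(x) = (x - 2)^3

xI - A = [[x - 2, 0, 0], [0, x - 2, 0], [0, 0, x - 2]].

Expanding det(xI - A) along the first row:
det(xI - A) = + (x - 2)·det([[x - 2, 0], [0, x - 2]]) - (0)·det([[0, 0], [0, x - 2]]) + (0)·det([[0, x - 2], [0, 0]]).

Evaluating gives χ_A(x) = x^3 - 6x^2 + 12x - 8 = (x - 2)^3.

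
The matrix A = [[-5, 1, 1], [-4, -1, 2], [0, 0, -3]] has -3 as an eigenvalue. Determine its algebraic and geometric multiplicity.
The characteristic polynomial is (x + 3)^3, so the factor x + 3 appears with exponent 3: the algebraic multiplicity is 3.

rank(A + 3I) = 1, so the eigenspace has dimension 3 - 1 = 2: the geometric multiplicity is 2.

Since 2 < 3, A is not diagonalizable.

algebraic multiplicity 3, geometric multiplicity 2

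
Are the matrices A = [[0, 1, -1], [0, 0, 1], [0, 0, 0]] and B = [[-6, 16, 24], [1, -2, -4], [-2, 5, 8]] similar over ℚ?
Yes.

Two matrices over a field are similar if and only if they have the same invariant factors.

Both A and B have characteristic polynomial x^3 and minimal polynomial x^3. Computing further, both have invariant factors x^3. Hence A and B are similar.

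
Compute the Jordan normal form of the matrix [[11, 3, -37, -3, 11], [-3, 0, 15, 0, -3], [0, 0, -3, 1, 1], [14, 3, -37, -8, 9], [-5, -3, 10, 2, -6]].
J = [[-3, 1, 0, 0, 0], [0, -3, 0, 0, 0], [0, 0, 0, 1, 0], [0, 0, 0, 0, 0], [0, 0, 0, 0, 0]]

The characteristic polynomial is det(xI - A) = x^3(x + 3)^2, so the eigenvalues are -3 (algebraic multiplicity 2), 0 (algebraic multiplicity 3).

For λ = -3: rank(A + 3I) = 4, rank((A + 3I)^2) = 3. The eigenspace has dimension 5 - 4 = 1, so there is 1 Jordan block; the rank sequence gives block sizes [2].

For λ = 0: rank(A) = 3, rank(A^2) = 2. The eigenspace has dimension 5 - 3 = 2, so there are 2 Jordan blocks; the rank sequence gives block sizes [2, 1].

Assembling the blocks gives the Jordan form J above.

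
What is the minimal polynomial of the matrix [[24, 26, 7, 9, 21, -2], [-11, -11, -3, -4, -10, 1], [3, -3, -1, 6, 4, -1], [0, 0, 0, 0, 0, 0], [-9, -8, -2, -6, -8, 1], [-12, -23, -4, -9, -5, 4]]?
m_A(x) = x^3(x - 4)^2

The characteristic polynomial factors as x^4(x - 4)^2. The minimal polynomial is ∏(x - λ)^{k_λ} where k_λ is the size of the largest Jordan block at λ.

For λ = 0: rank(A) = 4, and the largest Jordan block has size 3 (the smallest k with rank(A^k) = rank(A^(k+1))).
For λ = 4: rank(A - 4I) = 5, and the largest Jordan block has size 2 (the smallest k with rank((A - 4I)^k) = rank((A - 4I)^(k+1))).

So m_A(x) = x^3(x - 4)^2.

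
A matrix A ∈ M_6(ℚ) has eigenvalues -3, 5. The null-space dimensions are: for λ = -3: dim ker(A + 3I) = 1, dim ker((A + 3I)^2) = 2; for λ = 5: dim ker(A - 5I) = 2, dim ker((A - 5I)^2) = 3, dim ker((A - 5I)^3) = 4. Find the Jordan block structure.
λ = -3: successive nullity increments [1, 1] count blocks of size ≥ k; block sizes are [2].
λ = 5: successive nullity increments [2, 1, 1] count blocks of size ≥ k; block sizes are [3, 1].

Jordan blocks: (-3, 2), (5, 3), (5, 1)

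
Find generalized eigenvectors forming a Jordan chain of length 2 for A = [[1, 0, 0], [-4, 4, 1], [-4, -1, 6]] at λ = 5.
We seek v_1 ∈ ker((A - 5I)^2) \ ker(A - 5I), then set v_{i+1} = (A - 5I) v_i.

One such chain is v_1 = [[0, 0, 1]]^T, v_2 = [[0, 1, 1]]^T. Check: (A - 5I) v_2 = [[0, 0, 0]]^T = 0.

v_1 = [[0, 0, 1]]^T, v_2 = [[0, 1, 1]]^T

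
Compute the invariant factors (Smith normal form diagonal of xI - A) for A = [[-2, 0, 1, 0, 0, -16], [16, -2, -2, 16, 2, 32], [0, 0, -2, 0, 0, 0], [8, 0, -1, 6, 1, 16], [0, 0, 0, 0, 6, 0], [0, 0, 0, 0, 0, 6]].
(x - 6)(x + 2), (x - 6)^2(x + 2)^2

The Jordan structure of A has elementary divisors (x + 2)^2, (x + 2), (x - 6)^2, (x - 6). Arranging the block sizes at each eigenvalue in decreasing order and taking row products gives the invariant factors.

Invariant factors (smallest first, each dividing the next): (x - 6)(x + 2), (x - 6)^2(x + 2)^2.

Check: the last factor (x - 6)^2(x + 2)^2 is the minimal polynomial, and the product (x - 6)^3(x + 2)^3 is the characteristic polynomial.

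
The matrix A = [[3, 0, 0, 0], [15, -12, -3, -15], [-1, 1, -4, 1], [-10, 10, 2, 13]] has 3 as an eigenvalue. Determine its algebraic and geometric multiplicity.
The characteristic polynomial is (x - 3)^2(x + 3)^2, so the factor x - 3 appears with exponent 2: the algebraic multiplicity is 2.

rank(A - 3I) = 2, so the eigenspace has dimension 4 - 2 = 2: the geometric multiplicity is 2.

algebraic multiplicity 2, geometric multiplicity 2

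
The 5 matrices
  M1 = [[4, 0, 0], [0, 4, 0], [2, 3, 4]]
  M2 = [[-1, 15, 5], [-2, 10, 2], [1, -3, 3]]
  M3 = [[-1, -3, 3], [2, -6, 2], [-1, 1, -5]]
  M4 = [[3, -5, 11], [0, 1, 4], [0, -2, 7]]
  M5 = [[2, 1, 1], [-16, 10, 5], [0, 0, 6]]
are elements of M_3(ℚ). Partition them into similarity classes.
Characteristic polynomials: χ_{M1} = (x - 4)^3, χ_{M2} = (x - 4)^3, χ_{M3} = (x + 4)^3, χ_{M4} = (x - 5)(x - 3)^2, χ_{M5} = (x - 6)^3.

{M1, M2}: invariant factors x - 4, (x - 4)^2.

{M3}: invariant factors x + 4, (x + 4)^2.

{M4}: invariant factors (x - 5)(x - 3)^2.

{M5}: invariant factors (x - 6)^3.

Matrices are similar if and only if their invariant-factor lists agree; the partition into similarity classes is {M1, M2}, {M3}, {M4}, {M5}.

4 classes: {M1, M2}, {M3}, {M4}, {M5}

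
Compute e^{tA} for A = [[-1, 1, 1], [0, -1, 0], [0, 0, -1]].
A has Jordan form J = [[-1, 1, 0], [0, -1, 0], [0, 0, -1]] with A = PJP^{-1}, so e^{tA} = P e^{tJ} P^{-1}.

For a Jordan block J_k(λ), e^{tJ_k(λ)} = e^{λt} · (I + tN + t^2 N^2/2! + ... + t^{k-1} N^{k-1}/(k-1)!) where N is the nilpotent superdiagonal part.

Assembling the blocks and conjugating back gives the entries of e^{tA} as shown above.

e^{tA} = [[e^{-t}, t*e^{-t}, t*e^{-t}], [0, e^{-t}, 0], [0, 0, e^{-t}]]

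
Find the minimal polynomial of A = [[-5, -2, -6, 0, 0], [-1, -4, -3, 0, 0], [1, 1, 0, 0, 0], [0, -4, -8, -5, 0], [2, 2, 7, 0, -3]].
m_A(x) = (x + 3)^3(x + 5)

The characteristic polynomial factors as (x + 3)^4(x + 5). The minimal polynomial is ∏(x - λ)^{k_λ} where k_λ is the size of the largest Jordan block at λ.

For λ = -5: rank(A + 5I) = 4, and the largest Jordan block has size 1 (the smallest k with rank((A + 5I)^k) = rank((A + 5I)^(k+1))).
For λ = -3: rank(A + 3I) = 3, and the largest Jordan block has size 3 (the smallest k with rank((A + 3I)^k) = rank((A + 3I)^(k+1))).

So m_A(x) = (x + 3)^3(x + 5).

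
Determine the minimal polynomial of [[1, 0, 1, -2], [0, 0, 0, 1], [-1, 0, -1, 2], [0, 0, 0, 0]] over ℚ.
m_A(x) = x^2

The characteristic polynomial factors as x^4. The minimal polynomial is ∏(x - λ)^{k_λ} where k_λ is the size of the largest Jordan block at λ.

For λ = 0: rank(A) = 2, and the largest Jordan block has size 2 (the smallest k with rank(A^k) = rank(A^(k+1))).

So m_A(x) = x^2.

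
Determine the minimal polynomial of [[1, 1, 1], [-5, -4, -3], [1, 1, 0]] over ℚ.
The characteristic polynomial factors as (x + 1)^3. The minimal polynomial is ∏(x - λ)^{k_λ} where k_λ is the size of the largest Jordan block at λ.

For λ = -1: rank(A + I) = 2, and the largest Jordan block has size 3 (the smallest k with rank((A + I)^k) = rank((A + I)^(k+1))).

So m_A(x) = (x + 1)^3.

m_A(x) = (x + 1)^3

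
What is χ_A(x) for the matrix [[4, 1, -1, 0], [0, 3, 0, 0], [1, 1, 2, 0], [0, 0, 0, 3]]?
χ_A(x) = (x - 3)^4

xI - A = [[x - 4, -1, 1, 0], [0, x - 3, 0, 0], [-1, -1, x - 2, 0], [0, 0, 0, x - 3]].

Expanding det(xI - A) along the first row:
det(xI - A) = + (x - 4)·det([[x - 3, 0, 0], [-1, x - 2, 0], [0, 0, x - 3]]) - (-1)·det([[0, 0, 0], [-1, x - 2, 0], [0, 0, x - 3]]) + (1)·det([[0, x - 3, 0], [-1, -1, 0], [0, 0, x - 3]]) - (0)·det([[0, x - 3, 0], [-1, -1, x - 2], [0, 0, 0]]).

Evaluating gives χ_A(x) = x^4 - 12x^3 + 54x^2 - 108x + 81 = (x - 3)^4.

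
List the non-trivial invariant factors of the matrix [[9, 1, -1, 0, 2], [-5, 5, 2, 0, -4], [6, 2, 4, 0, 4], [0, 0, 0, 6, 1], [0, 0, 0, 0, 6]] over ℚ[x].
The Jordan structure of A has elementary divisors (x - 6)^3, (x - 6)^2. Arranging the block sizes at each eigenvalue in decreasing order and taking row products gives the invariant factors.

Invariant factors (smallest first, each dividing the next): (x - 6)^2, (x - 6)^3.

Check: the last factor (x - 6)^3 is the minimal polynomial, and the product (x - 6)^5 is the characteristic polynomial.

(x - 6)^2, (x - 6)^3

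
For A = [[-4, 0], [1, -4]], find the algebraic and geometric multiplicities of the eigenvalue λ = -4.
algebraic multiplicity 2, geometric multiplicity 1

The characteristic polynomial is (x + 4)^2, so the factor x + 4 appears with exponent 2: the algebraic multiplicity is 2.

rank(A + 4I) = 1, so the eigenspace has dimension 2 - 1 = 1: the geometric multiplicity is 1.

Since 1 < 2, A is not diagonalizable.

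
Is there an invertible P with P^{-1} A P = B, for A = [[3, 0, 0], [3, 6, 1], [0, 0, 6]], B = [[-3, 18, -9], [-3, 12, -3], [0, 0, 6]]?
No.

Both have characteristic polynomial (x - 6)^2(x - 3), but the minimal polynomial of A is (x - 6)^2(x - 3) while the minimal polynomial of B is (x - 6)(x - 3). The minimal polynomial is a similarity invariant, so A and B are not similar.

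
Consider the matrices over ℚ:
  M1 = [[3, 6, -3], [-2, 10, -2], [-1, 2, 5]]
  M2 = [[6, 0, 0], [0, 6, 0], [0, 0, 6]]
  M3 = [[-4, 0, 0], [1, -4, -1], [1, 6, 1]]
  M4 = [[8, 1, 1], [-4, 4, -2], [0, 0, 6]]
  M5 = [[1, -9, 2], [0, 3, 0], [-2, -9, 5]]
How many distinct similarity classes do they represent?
4 classes: {M1, M4}, {M2}, {M3}, {M5}

Characteristic polynomials: χ_{M1} = (x - 6)^3, χ_{M2} = (x - 6)^3, χ_{M3} = (x + 1)(x + 2)(x + 4), χ_{M4} = (x - 6)^3, χ_{M5} = (x - 3)^3.

{M1, M4}: invariant factors x - 6, (x - 6)^2.

{M2}: invariant factors x - 6, x - 6, x - 6.

{M3}: invariant factors (x + 1)(x + 2)(x + 4).

{M5}: invariant factors x - 3, (x - 3)^2.

Matrices are similar if and only if their invariant-factor lists agree; the partition into similarity classes is {M1, M4}, {M2}, {M3}, {M5}.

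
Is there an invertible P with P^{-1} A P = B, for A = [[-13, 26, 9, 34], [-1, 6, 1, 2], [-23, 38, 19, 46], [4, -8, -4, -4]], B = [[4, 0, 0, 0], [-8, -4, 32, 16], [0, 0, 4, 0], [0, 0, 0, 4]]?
Both have characteristic polynomial (x - 4)^3(x + 4), but the minimal polynomial of A is (x - 4)^2(x + 4) while the minimal polynomial of B is (x - 4)(x + 4). The minimal polynomial is a similarity invariant, so A and B are not similar.

No.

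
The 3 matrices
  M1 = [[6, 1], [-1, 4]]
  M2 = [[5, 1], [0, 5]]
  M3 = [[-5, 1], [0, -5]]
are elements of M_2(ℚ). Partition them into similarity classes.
Characteristic polynomials: χ_{M1} = (x - 5)^2, χ_{M2} = (x - 5)^2, χ_{M3} = (x + 5)^2.

{M1, M2}: invariant factors (x - 5)^2.

{M3}: invariant factors (x + 5)^2.

Matrices are similar if and only if their invariant-factor lists agree; the partition into similarity classes is {M1, M2}, {M3}.

2 classes: {M1, M2}, {M3}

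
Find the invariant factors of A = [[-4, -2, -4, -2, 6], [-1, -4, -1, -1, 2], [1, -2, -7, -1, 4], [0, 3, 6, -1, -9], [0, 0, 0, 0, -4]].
The Jordan structure of A has elementary divisors (x + 4)^3, (x + 4), (x + 4). Arranging the block sizes at each eigenvalue in decreasing order and taking row products gives the invariant factors.

Invariant factors (smallest first, each dividing the next): x + 4, x + 4, (x + 4)^3.

Check: the last factor (x + 4)^3 is the minimal polynomial, and the product (x + 4)^5 is the characteristic polynomial.

x + 4, x + 4, (x + 4)^3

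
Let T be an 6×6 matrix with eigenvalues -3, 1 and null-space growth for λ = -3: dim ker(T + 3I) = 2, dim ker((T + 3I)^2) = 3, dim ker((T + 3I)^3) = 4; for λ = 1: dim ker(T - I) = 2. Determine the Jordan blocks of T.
Jordan blocks: (-3, 3), (-3, 1), (1, 1), (1, 1)

λ = -3: successive nullity increments [2, 1, 1] count blocks of size ≥ k; block sizes are [3, 1].
λ = 1: successive nullity increments [2] count blocks of size ≥ k; block sizes are [1, 1].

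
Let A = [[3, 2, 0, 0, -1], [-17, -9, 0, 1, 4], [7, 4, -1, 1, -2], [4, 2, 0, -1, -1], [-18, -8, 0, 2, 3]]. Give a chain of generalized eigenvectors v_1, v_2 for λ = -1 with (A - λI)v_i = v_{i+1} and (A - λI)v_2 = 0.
We seek v_1 ∈ ker((A + I)^2) \ ker(A + I), then set v_{i+1} = (A + I) v_i.

One such chain is v_1 = [[0, 1, 0, 0, 1]]^T, v_2 = [[1, -4, 2, 1, -4]]^T. Check: (A + I) v_2 = [[0, 0, 0, 0, 0]]^T = 0.

v_1 = [[0, 1, 0, 0, 1]]^T, v_2 = [[1, -4, 2, 1, -4]]^T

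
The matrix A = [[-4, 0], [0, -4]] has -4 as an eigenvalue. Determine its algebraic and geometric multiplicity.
The characteristic polynomial is (x + 4)^2, so the factor x + 4 appears with exponent 2: the algebraic multiplicity is 2.

rank(A + 4I) = 0, so the eigenspace has dimension 2 - 0 = 2: the geometric multiplicity is 2.

algebraic multiplicity 2, geometric multiplicity 2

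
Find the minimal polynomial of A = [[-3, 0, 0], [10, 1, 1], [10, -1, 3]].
The characteristic polynomial factors as (x - 2)^2(x + 3). The minimal polynomial is ∏(x - λ)^{k_λ} where k_λ is the size of the largest Jordan block at λ.

For λ = -3: rank(A + 3I) = 2, and the largest Jordan block has size 1 (the smallest k with rank((A + 3I)^k) = rank((A + 3I)^(k+1))).
For λ = 2: rank(A - 2I) = 2, and the largest Jordan block has size 2 (the smallest k with rank((A - 2I)^k) = rank((A - 2I)^(k+1))).

So m_A(x) = (x - 2)^2(x + 3).

m_A(x) = (x - 2)^2(x + 3)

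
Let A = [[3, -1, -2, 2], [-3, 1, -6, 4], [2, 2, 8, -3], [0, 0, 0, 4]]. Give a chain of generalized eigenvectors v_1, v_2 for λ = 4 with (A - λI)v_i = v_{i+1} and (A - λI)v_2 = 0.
v_1 = [[1, 4, -2, 0]]^T, v_2 = [[-1, -3, 2, 0]]^T

We seek v_1 ∈ ker((A - 4I)^2) \ ker(A - 4I), then set v_{i+1} = (A - 4I) v_i.

One such chain is v_1 = [[1, 4, -2, 0]]^T, v_2 = [[-1, -3, 2, 0]]^T. Check: (A - 4I) v_2 = [[0, 0, 0, 0]]^T = 0.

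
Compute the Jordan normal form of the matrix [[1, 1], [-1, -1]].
J = [[0, 1], [0, 0]]

The characteristic polynomial is det(xI - A) = x^2, so the eigenvalues are 0 (algebraic multiplicity 2).

For λ = 0: rank(A) = 1, rank(A^2) = 0. The eigenspace has dimension 2 - 1 = 1, so there is 1 Jordan block; the rank sequence gives block sizes [2].

Assembling the blocks gives the Jordan form J above.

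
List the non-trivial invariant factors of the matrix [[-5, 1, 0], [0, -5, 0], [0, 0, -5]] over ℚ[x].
The Jordan structure of A has elementary divisors (x + 5)^2, (x + 5). Arranging the block sizes at each eigenvalue in decreasing order and taking row products gives the invariant factors.

Invariant factors (smallest first, each dividing the next): x + 5, (x + 5)^2.

Check: the last factor (x + 5)^2 is the minimal polynomial, and the product (x + 5)^3 is the characteristic polynomial.

x + 5, (x + 5)^2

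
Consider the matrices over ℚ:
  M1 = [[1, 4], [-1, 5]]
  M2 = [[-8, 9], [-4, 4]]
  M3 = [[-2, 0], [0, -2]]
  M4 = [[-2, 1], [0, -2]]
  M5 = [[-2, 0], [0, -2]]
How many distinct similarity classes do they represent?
3 classes: {M1}, {M2, M4}, {M3, M5}

Characteristic polynomials: χ_{M1} = (x - 3)^2, χ_{M2} = (x + 2)^2, χ_{M3} = (x + 2)^2, χ_{M4} = (x + 2)^2, χ_{M5} = (x + 2)^2.

{M1}: invariant factors (x - 3)^2.

{M2, M4}: invariant factors (x + 2)^2.

{M3, M5}: invariant factors x + 2, x + 2.

Matrices are similar if and only if their invariant-factor lists agree; the partition into similarity classes is {M1}, {M2, M4}, {M3, M5}.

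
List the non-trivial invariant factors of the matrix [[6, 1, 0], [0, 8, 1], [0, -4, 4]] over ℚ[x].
The Jordan structure of A has elementary divisors (x - 6)^3. Arranging the block sizes at each eigenvalue in decreasing order and taking row products gives the invariant factors.

Invariant factors (smallest first, each dividing the next): (x - 6)^3.

Check: the last factor (x - 6)^3 is the minimal polynomial, and the product (x - 6)^3 is the characteristic polynomial.

(x - 6)^3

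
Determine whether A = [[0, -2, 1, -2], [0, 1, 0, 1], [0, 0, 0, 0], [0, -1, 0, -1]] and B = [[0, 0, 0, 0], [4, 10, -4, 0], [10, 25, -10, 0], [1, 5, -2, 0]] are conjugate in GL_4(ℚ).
Yes.

Two matrices over a field are similar if and only if they have the same invariant factors.

Both A and B have characteristic polynomial x^4 and minimal polynomial x^2. Computing further, both have invariant factors x^2, x^2. Hence A and B are similar.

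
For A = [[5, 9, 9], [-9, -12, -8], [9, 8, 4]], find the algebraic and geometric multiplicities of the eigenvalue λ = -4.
algebraic multiplicity 2, geometric multiplicity 1

The characteristic polynomial is (x - 5)(x + 4)^2, so the factor x + 4 appears with exponent 2: the algebraic multiplicity is 2.

rank(A + 4I) = 2, so the eigenspace has dimension 3 - 2 = 1: the geometric multiplicity is 1.

Since 1 < 2, A is not diagonalizable.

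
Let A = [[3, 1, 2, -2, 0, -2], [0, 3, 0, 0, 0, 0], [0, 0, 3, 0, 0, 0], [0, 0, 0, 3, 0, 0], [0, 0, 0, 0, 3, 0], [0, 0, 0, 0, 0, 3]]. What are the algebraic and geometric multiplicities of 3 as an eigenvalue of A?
algebraic multiplicity 6, geometric multiplicity 5

The characteristic polynomial is (x - 3)^6, so the factor x - 3 appears with exponent 6: the algebraic multiplicity is 6.

rank(A - 3I) = 1, so the eigenspace has dimension 6 - 1 = 5: the geometric multiplicity is 5.

Since 5 < 6, A is not diagonalizable.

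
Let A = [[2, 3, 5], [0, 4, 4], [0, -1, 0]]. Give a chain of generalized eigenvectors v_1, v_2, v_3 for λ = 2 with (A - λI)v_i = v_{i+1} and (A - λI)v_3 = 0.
v_1 = [[0, -5, 3]]^T, v_2 = [[0, 2, -1]]^T, v_3 = [[1, 0, 0]]^T

We seek v_1 ∈ ker((A - 2I)^3) \ ker((A - 2I)^2), then set v_{i+1} = (A - 2I) v_i.

One such chain is v_1 = [[0, -5, 3]]^T, v_2 = [[0, 2, -1]]^T, v_3 = [[1, 0, 0]]^T. Check: (A - 2I) v_3 = [[0, 0, 0]]^T = 0.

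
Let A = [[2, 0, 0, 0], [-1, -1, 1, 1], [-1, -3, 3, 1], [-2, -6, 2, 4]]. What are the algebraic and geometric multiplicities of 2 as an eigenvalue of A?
algebraic multiplicity 4, geometric multiplicity 3

The characteristic polynomial is (x - 2)^4, so the factor x - 2 appears with exponent 4: the algebraic multiplicity is 4.

rank(A - 2I) = 1, so the eigenspace has dimension 4 - 1 = 3: the geometric multiplicity is 3.

Since 3 < 4, A is not diagonalizable.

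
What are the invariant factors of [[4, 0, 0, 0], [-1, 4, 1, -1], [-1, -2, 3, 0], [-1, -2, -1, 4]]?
x - 4, (x - 4)^2(x - 3)

The Jordan structure of A has elementary divisors (x - 3), (x - 4)^2, (x - 4). Arranging the block sizes at each eigenvalue in decreasing order and taking row products gives the invariant factors.

Invariant factors (smallest first, each dividing the next): x - 4, (x - 4)^2(x - 3).

Check: the last factor (x - 4)^2(x - 3) is the minimal polynomial, and the product (x - 4)^3(x - 3) is the characteristic polynomial.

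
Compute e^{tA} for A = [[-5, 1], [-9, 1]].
A has Jordan form J = [[-2, 1], [0, -2]] with A = PJP^{-1}, so e^{tA} = P e^{tJ} P^{-1}.

For a Jordan block J_k(λ), e^{tJ_k(λ)} = e^{λt} · (I + tN + t^2 N^2/2! + ... + t^{k-1} N^{k-1}/(k-1)!) where N is the nilpotent superdiagonal part.

Assembling the blocks and conjugating back gives the entries of e^{tA} as shown above.

e^{tA} = [[(1 - 3*t)*e^{-2*t}, t*e^{-2*t}], [-9*t*e^{-2*t}, (3*t + 1)*e^{-2*t}]]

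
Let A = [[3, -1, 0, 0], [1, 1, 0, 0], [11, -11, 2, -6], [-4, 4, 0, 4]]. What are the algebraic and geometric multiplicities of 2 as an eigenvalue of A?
algebraic multiplicity 3, geometric multiplicity 2

The characteristic polynomial is (x - 4)(x - 2)^3, so the factor x - 2 appears with exponent 3: the algebraic multiplicity is 3.

rank(A - 2I) = 2, so the eigenspace has dimension 4 - 2 = 2: the geometric multiplicity is 2.

Since 2 < 3, A is not diagonalizable.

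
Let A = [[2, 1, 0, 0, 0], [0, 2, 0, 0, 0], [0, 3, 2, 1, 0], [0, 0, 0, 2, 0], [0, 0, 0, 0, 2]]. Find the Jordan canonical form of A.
The characteristic polynomial is det(xI - A) = (x - 2)^5, so the eigenvalues are 2 (algebraic multiplicity 5).

For λ = 2: rank(A - 2I) = 2, rank((A - 2I)^2) = 0. The eigenspace has dimension 5 - 2 = 3, so there are 3 Jordan blocks; the rank sequence gives block sizes [2, 2, 1].

Assembling the blocks gives the Jordan form J above.

J = [[2, 1, 0, 0, 0], [0, 2, 0, 0, 0], [0, 0, 2, 1, 0], [0, 0, 0, 2, 0], [0, 0, 0, 0, 2]]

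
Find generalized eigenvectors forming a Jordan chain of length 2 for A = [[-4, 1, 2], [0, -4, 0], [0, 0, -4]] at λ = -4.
We seek v_1 ∈ ker((A + 4I)^2) \ ker(A + 4I), then set v_{i+1} = (A + 4I) v_i.

One such chain is v_1 = [[2, 1, 0]]^T, v_2 = [[1, 0, 0]]^T. Check: (A + 4I) v_2 = [[0, 0, 0]]^T = 0.

v_1 = [[2, 1, 0]]^T, v_2 = [[1, 0, 0]]^T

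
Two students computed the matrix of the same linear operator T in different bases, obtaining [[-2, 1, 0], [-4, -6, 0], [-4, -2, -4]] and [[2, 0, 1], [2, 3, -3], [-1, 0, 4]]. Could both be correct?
trace(A) = -12 but trace(B) = 9. The trace is a similarity invariant, so A and B are not similar.

No.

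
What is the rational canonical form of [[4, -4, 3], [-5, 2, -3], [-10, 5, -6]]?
R = [[0, 0, -3], [1, 0, 3], [0, 1, 0]]

The invariant factors of A (the non-unit diagonal entries of the Smith normal form of xI - A over ℚ[x]) are x^3 - 3x + 3, each dividing the next. The characteristic polynomial is their product, x^3 - 3x + 3.

The rational canonical form is the block-diagonal matrix of companion matrices C(f_i):
R = [[0, 0, -3], [1, 0, 3], [0, 1, 0]].

Note the characteristic polynomial does not split into linear factors over ℚ, so A has no Jordan form over ℚ; the rational canonical form exists over any field.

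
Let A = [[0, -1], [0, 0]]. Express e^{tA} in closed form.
e^{tA} = [[1, -t], [0, 1]]

A has Jordan form J = [[0, 1], [0, 0]] with A = PJP^{-1}, so e^{tA} = P e^{tJ} P^{-1}.

For a Jordan block J_k(λ), e^{tJ_k(λ)} = e^{λt} · (I + tN + t^2 N^2/2! + ... + t^{k-1} N^{k-1}/(k-1)!) where N is the nilpotent superdiagonal part.

Assembling the blocks and conjugating back gives the entries of e^{tA} as shown above.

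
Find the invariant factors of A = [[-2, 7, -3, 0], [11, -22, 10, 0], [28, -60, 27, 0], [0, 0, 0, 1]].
x - 1, (x - 1)^3

The Jordan structure of A has elementary divisors (x - 1)^3, (x - 1). Arranging the block sizes at each eigenvalue in decreasing order and taking row products gives the invariant factors.

Invariant factors (smallest first, each dividing the next): x - 1, (x - 1)^3.

Check: the last factor (x - 1)^3 is the minimal polynomial, and the product (x - 1)^4 is the characteristic polynomial.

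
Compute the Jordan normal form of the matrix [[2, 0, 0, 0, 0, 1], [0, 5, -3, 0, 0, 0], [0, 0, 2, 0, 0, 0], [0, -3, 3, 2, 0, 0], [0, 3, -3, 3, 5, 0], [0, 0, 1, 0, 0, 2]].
The characteristic polynomial is det(xI - A) = (x - 5)^2(x - 2)^4, so the eigenvalues are 2 (algebraic multiplicity 4), 5 (algebraic multiplicity 2).

For λ = 2: rank(A - 2I) = 4, rank((A - 2I)^2) = 3, rank((A - 2I)^3) = 2. The eigenspace has dimension 6 - 4 = 2, so there are 2 Jordan blocks; the rank sequence gives block sizes [3, 1].

For λ = 5: rank(A - 5I) = 4. The eigenspace has dimension 6 - 4 = 2, so there are 2 Jordan blocks; the rank sequence gives block sizes [1, 1].

Assembling the blocks gives the Jordan form J above.

J = [[2, 1, 0, 0, 0, 0], [0, 2, 1, 0, 0, 0], [0, 0, 2, 0, 0, 0], [0, 0, 0, 2, 0, 0], [0, 0, 0, 0, 5, 0], [0, 0, 0, 0, 0, 5]]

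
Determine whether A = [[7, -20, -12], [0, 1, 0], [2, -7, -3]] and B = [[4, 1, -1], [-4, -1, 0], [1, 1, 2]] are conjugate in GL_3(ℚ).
Two matrices over a field are similar if and only if they have the same invariant factors.

Both A and B have characteristic polynomial (x - 3)(x - 1)^2 and minimal polynomial (x - 3)(x - 1)^2. Computing further, both have invariant factors (x - 3)(x - 1)^2. Hence A and B are similar.

Yes.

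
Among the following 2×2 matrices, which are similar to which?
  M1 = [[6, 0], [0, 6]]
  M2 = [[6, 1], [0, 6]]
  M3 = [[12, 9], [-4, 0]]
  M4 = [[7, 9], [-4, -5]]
Characteristic polynomials: χ_{M1} = (x - 6)^2, χ_{M2} = (x - 6)^2, χ_{M3} = (x - 6)^2, χ_{M4} = (x - 1)^2.

{M1}: invariant factors x - 6, x - 6.

{M2, M3}: invariant factors (x - 6)^2.

{M4}: invariant factors (x - 1)^2.

Matrices are similar if and only if their invariant-factor lists agree; the partition into similarity classes is {M1}, {M2, M3}, {M4}.

3 classes: {M1}, {M2, M3}, {M4}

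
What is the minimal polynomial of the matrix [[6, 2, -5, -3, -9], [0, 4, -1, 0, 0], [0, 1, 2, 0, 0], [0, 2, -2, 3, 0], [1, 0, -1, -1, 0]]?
m_A(x) = (x - 3)^3

The characteristic polynomial factors as (x - 3)^5. The minimal polynomial is ∏(x - λ)^{k_λ} where k_λ is the size of the largest Jordan block at λ.

For λ = 3: rank(A - 3I) = 2, and the largest Jordan block has size 3 (the smallest k with rank((A - 3I)^k) = rank((A - 3I)^(k+1))).

So m_A(x) = (x - 3)^3.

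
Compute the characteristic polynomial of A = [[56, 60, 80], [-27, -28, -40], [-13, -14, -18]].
χ_A(x) = (x - 6)(x - 2)^2

xI - A = [[x - 56, -60, -80], [27, x + 28, 40], [13, 14, x + 18]].

Expanding det(xI - A) along the first row:
det(xI - A) = + (x - 56)·det([[x + 28, 40], [14, x + 18]]) - (-60)·det([[27, 40], [13, x + 18]]) + (-80)·det([[27, x + 28], [13, 14]]).

Evaluating gives χ_A(x) = x^3 - 10x^2 + 28x - 24 = (x - 6)(x - 2)^2.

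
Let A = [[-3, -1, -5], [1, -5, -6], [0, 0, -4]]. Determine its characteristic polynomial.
xI - A = [[x + 3, 1, 5], [-1, x + 5, 6], [0, 0, x + 4]].

Expanding det(xI - A) along the first row:
det(xI - A) = + (x + 3)·det([[x + 5, 6], [0, x + 4]]) - (1)·det([[-1, 6], [0, x + 4]]) + (5)·det([[-1, x + 5], [0, 0]]).

Evaluating gives χ_A(x) = x^3 + 12x^2 + 48x + 64 = (x + 4)^3.

χ_A(x) = (x + 4)^3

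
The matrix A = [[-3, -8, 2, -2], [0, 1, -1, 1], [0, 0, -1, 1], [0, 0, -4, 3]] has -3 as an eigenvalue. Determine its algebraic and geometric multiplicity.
The characteristic polynomial is (x - 1)^3(x + 3), so the factor x + 3 appears with exponent 1: the algebraic multiplicity is 1.

rank(A + 3I) = 3, so the eigenspace has dimension 4 - 3 = 1: the geometric multiplicity is 1.

algebraic multiplicity 1, geometric multiplicity 1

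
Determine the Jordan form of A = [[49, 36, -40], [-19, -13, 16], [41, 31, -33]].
J = [[1, 1, 0], [0, 1, 1], [0, 0, 1]]

The characteristic polynomial is det(xI - A) = (x - 1)^3, so the eigenvalues are 1 (algebraic multiplicity 3).

For λ = 1: rank(A - I) = 2, rank((A - I)^2) = 1, rank((A - I)^3) = 0. The eigenspace has dimension 3 - 2 = 1, so there is 1 Jordan block; the rank sequence gives block sizes [3].

Assembling the blocks gives the Jordan form J above.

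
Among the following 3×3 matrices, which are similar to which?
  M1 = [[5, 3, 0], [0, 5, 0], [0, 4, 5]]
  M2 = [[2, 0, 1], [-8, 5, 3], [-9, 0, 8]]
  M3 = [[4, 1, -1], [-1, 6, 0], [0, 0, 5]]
Characteristic polynomials: χ_{M1} = (x - 5)^3, χ_{M2} = (x - 5)^3, χ_{M3} = (x - 5)^3.

{M1}: invariant factors x - 5, (x - 5)^2.

{M2, M3}: invariant factors (x - 5)^3.

Matrices are similar if and only if their invariant-factor lists agree; the partition into similarity classes is {M1}, {M2, M3}.

2 classes: {M1}, {M2, M3}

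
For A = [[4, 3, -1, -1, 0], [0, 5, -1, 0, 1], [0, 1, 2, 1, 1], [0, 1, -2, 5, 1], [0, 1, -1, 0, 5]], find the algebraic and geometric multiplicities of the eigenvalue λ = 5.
algebraic multiplicity 1, geometric multiplicity 1

The characteristic polynomial is (x - 5)(x - 4)^4, so the factor x - 5 appears with exponent 1: the algebraic multiplicity is 1.

rank(A - 5I) = 4, so the eigenspace has dimension 5 - 4 = 1: the geometric multiplicity is 1.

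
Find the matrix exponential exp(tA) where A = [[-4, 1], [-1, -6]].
e^{tA} = [[(t + 1)*e^{-5*t}, t*e^{-5*t}], [-t*e^{-5*t}, (1 - t)*e^{-5*t}]]

A has Jordan form J = [[-5, 1], [0, -5]] with A = PJP^{-1}, so e^{tA} = P e^{tJ} P^{-1}.

For a Jordan block J_k(λ), e^{tJ_k(λ)} = e^{λt} · (I + tN + t^2 N^2/2! + ... + t^{k-1} N^{k-1}/(k-1)!) where N is the nilpotent superdiagonal part.

Assembling the blocks and conjugating back gives the entries of e^{tA} as shown above.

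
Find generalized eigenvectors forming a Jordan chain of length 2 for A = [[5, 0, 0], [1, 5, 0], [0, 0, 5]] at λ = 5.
v_1 = [[1, 2, -1]]^T, v_2 = [[0, 1, 0]]^T

We seek v_1 ∈ ker((A - 5I)^2) \ ker(A - 5I), then set v_{i+1} = (A - 5I) v_i.

One such chain is v_1 = [[1, 2, -1]]^T, v_2 = [[0, 1, 0]]^T. Check: (A - 5I) v_2 = [[0, 0, 0]]^T = 0.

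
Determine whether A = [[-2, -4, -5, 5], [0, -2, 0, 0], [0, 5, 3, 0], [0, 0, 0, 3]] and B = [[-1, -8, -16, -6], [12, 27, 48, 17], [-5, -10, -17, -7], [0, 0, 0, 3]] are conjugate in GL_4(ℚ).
No.

trace(A) = 2 but trace(B) = 12. The trace is a similarity invariant, so A and B are not similar.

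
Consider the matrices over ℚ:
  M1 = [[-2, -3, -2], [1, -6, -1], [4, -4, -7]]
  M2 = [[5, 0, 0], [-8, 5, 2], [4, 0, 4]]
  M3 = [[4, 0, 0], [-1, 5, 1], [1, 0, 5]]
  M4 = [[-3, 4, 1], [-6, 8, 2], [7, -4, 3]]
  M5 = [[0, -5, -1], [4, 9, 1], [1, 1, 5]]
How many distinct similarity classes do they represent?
4 classes: {M1}, {M2}, {M3, M5}, {M4}

Characteristic polynomials: χ_{M1} = (x + 5)^3, χ_{M2} = (x - 5)^2(x - 4), χ_{M3} = (x - 5)^2(x - 4), χ_{M4} = x(x - 4)^2, χ_{M5} = (x - 5)^2(x - 4).

{M1}: invariant factors (x + 5)^3.

{M2}: invariant factors x - 5, (x - 5)(x - 4).

{M3, M5}: invariant factors (x - 5)^2(x - 4).

{M4}: invariant factors x(x - 4)^2.

Matrices are similar if and only if their invariant-factor lists agree; the partition into similarity classes is {M1}, {M2}, {M3, M5}, {M4}.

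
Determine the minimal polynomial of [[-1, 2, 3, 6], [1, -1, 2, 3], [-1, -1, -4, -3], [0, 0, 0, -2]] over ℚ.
The characteristic polynomial factors as (x + 2)^4. The minimal polynomial is ∏(x - λ)^{k_λ} where k_λ is the size of the largest Jordan block at λ.

For λ = -2: rank(A + 2I) = 2, and the largest Jordan block has size 3 (the smallest k with rank((A + 2I)^k) = rank((A + 2I)^(k+1))).

So m_A(x) = (x + 2)^3.

m_A(x) = (x + 2)^3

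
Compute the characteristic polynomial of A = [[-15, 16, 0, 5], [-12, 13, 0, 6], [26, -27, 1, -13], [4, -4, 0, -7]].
χ_A(x) = (x - 1)^2(x + 5)^2

xI - A = [[x + 15, -16, 0, -5], [12, x - 13, 0, -6], [-26, 27, x - 1, 13], [-4, 4, 0, x + 7]].

Expanding det(xI - A) along the first row:
det(xI - A) = + (x + 15)·det([[x - 13, 0, -6], [27, x - 1, 13], [4, 0, x + 7]]) - (-16)·det([[12, 0, -6], [-26, x - 1, 13], [-4, 0, x + 7]]) + (0)·det([[12, x - 13, -6], [-26, 27, 13], [-4, 4, x + 7]]) - (-5)·det([[12, x - 13, 0], [-26, 27, x - 1], [-4, 4, 0]]).

Evaluating gives χ_A(x) = x^4 + 8x^3 + 6x^2 - 40x + 25 = (x - 1)^2(x + 5)^2.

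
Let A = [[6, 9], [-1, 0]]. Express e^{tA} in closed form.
e^{tA} = [[(3*t + 1)*e^{3*t}, 9*t*e^{3*t}], [-t*e^{3*t}, (1 - 3*t)*e^{3*t}]]

A has Jordan form J = [[3, 1], [0, 3]] with A = PJP^{-1}, so e^{tA} = P e^{tJ} P^{-1}.

For a Jordan block J_k(λ), e^{tJ_k(λ)} = e^{λt} · (I + tN + t^2 N^2/2! + ... + t^{k-1} N^{k-1}/(k-1)!) where N is the nilpotent superdiagonal part.

Assembling the blocks and conjugating back gives the entries of e^{tA} as shown above.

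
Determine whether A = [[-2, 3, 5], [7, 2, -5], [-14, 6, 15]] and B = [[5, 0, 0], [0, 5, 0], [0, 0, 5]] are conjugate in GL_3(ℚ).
No.

Both have characteristic polynomial (x - 5)^3, but the minimal polynomial of A is (x - 5)^2 while the minimal polynomial of B is x - 5. The minimal polynomial is a similarity invariant, so A and B are not similar.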